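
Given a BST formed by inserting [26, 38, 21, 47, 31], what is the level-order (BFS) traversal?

Tree insertion order: [26, 38, 21, 47, 31]
Tree (level-order array): [26, 21, 38, None, None, 31, 47]
BFS from the root, enqueuing left then right child of each popped node:
  queue [26] -> pop 26, enqueue [21, 38], visited so far: [26]
  queue [21, 38] -> pop 21, enqueue [none], visited so far: [26, 21]
  queue [38] -> pop 38, enqueue [31, 47], visited so far: [26, 21, 38]
  queue [31, 47] -> pop 31, enqueue [none], visited so far: [26, 21, 38, 31]
  queue [47] -> pop 47, enqueue [none], visited so far: [26, 21, 38, 31, 47]
Result: [26, 21, 38, 31, 47]


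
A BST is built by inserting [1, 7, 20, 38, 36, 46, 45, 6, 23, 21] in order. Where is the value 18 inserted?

Starting tree (level order): [1, None, 7, 6, 20, None, None, None, 38, 36, 46, 23, None, 45, None, 21]
Insertion path: 1 -> 7 -> 20
Result: insert 18 as left child of 20
Final tree (level order): [1, None, 7, 6, 20, None, None, 18, 38, None, None, 36, 46, 23, None, 45, None, 21]


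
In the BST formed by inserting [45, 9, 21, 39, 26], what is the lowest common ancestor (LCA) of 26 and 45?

Tree insertion order: [45, 9, 21, 39, 26]
Tree (level-order array): [45, 9, None, None, 21, None, 39, 26]
In a BST, the LCA of p=26, q=45 is the first node v on the
root-to-leaf path with p <= v <= q (go left if both < v, right if both > v).
Walk from root:
  at 45: 26 <= 45 <= 45, this is the LCA
LCA = 45


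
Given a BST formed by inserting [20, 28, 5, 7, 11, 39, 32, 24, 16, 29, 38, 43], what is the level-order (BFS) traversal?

Tree insertion order: [20, 28, 5, 7, 11, 39, 32, 24, 16, 29, 38, 43]
Tree (level-order array): [20, 5, 28, None, 7, 24, 39, None, 11, None, None, 32, 43, None, 16, 29, 38]
BFS from the root, enqueuing left then right child of each popped node:
  queue [20] -> pop 20, enqueue [5, 28], visited so far: [20]
  queue [5, 28] -> pop 5, enqueue [7], visited so far: [20, 5]
  queue [28, 7] -> pop 28, enqueue [24, 39], visited so far: [20, 5, 28]
  queue [7, 24, 39] -> pop 7, enqueue [11], visited so far: [20, 5, 28, 7]
  queue [24, 39, 11] -> pop 24, enqueue [none], visited so far: [20, 5, 28, 7, 24]
  queue [39, 11] -> pop 39, enqueue [32, 43], visited so far: [20, 5, 28, 7, 24, 39]
  queue [11, 32, 43] -> pop 11, enqueue [16], visited so far: [20, 5, 28, 7, 24, 39, 11]
  queue [32, 43, 16] -> pop 32, enqueue [29, 38], visited so far: [20, 5, 28, 7, 24, 39, 11, 32]
  queue [43, 16, 29, 38] -> pop 43, enqueue [none], visited so far: [20, 5, 28, 7, 24, 39, 11, 32, 43]
  queue [16, 29, 38] -> pop 16, enqueue [none], visited so far: [20, 5, 28, 7, 24, 39, 11, 32, 43, 16]
  queue [29, 38] -> pop 29, enqueue [none], visited so far: [20, 5, 28, 7, 24, 39, 11, 32, 43, 16, 29]
  queue [38] -> pop 38, enqueue [none], visited so far: [20, 5, 28, 7, 24, 39, 11, 32, 43, 16, 29, 38]
Result: [20, 5, 28, 7, 24, 39, 11, 32, 43, 16, 29, 38]


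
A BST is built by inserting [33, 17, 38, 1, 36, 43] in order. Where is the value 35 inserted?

Starting tree (level order): [33, 17, 38, 1, None, 36, 43]
Insertion path: 33 -> 38 -> 36
Result: insert 35 as left child of 36
Final tree (level order): [33, 17, 38, 1, None, 36, 43, None, None, 35]


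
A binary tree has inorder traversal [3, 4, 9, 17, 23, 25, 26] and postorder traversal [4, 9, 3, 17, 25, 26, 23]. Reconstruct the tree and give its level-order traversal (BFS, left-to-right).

Inorder:   [3, 4, 9, 17, 23, 25, 26]
Postorder: [4, 9, 3, 17, 25, 26, 23]
Algorithm: postorder visits root last, so walk postorder right-to-left;
each value is the root of the current inorder slice — split it at that
value, recurse on the right subtree first, then the left.
Recursive splits:
  root=23; inorder splits into left=[3, 4, 9, 17], right=[25, 26]
  root=26; inorder splits into left=[25], right=[]
  root=25; inorder splits into left=[], right=[]
  root=17; inorder splits into left=[3, 4, 9], right=[]
  root=3; inorder splits into left=[], right=[4, 9]
  root=9; inorder splits into left=[4], right=[]
  root=4; inorder splits into left=[], right=[]
Reconstructed level-order: [23, 17, 26, 3, 25, 9, 4]


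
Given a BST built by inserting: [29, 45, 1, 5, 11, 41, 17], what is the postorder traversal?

Tree insertion order: [29, 45, 1, 5, 11, 41, 17]
Tree (level-order array): [29, 1, 45, None, 5, 41, None, None, 11, None, None, None, 17]
Postorder traversal: [17, 11, 5, 1, 41, 45, 29]


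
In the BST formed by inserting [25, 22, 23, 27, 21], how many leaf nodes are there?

Tree built from: [25, 22, 23, 27, 21]
Tree (level-order array): [25, 22, 27, 21, 23]
Rule: A leaf has 0 children.
Per-node child counts:
  node 25: 2 child(ren)
  node 22: 2 child(ren)
  node 21: 0 child(ren)
  node 23: 0 child(ren)
  node 27: 0 child(ren)
Matching nodes: [21, 23, 27]
Count of leaf nodes: 3


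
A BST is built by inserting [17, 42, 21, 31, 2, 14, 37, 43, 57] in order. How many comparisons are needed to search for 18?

Search path for 18: 17 -> 42 -> 21
Found: False
Comparisons: 3


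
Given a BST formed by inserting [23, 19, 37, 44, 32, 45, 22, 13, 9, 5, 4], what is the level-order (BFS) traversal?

Tree insertion order: [23, 19, 37, 44, 32, 45, 22, 13, 9, 5, 4]
Tree (level-order array): [23, 19, 37, 13, 22, 32, 44, 9, None, None, None, None, None, None, 45, 5, None, None, None, 4]
BFS from the root, enqueuing left then right child of each popped node:
  queue [23] -> pop 23, enqueue [19, 37], visited so far: [23]
  queue [19, 37] -> pop 19, enqueue [13, 22], visited so far: [23, 19]
  queue [37, 13, 22] -> pop 37, enqueue [32, 44], visited so far: [23, 19, 37]
  queue [13, 22, 32, 44] -> pop 13, enqueue [9], visited so far: [23, 19, 37, 13]
  queue [22, 32, 44, 9] -> pop 22, enqueue [none], visited so far: [23, 19, 37, 13, 22]
  queue [32, 44, 9] -> pop 32, enqueue [none], visited so far: [23, 19, 37, 13, 22, 32]
  queue [44, 9] -> pop 44, enqueue [45], visited so far: [23, 19, 37, 13, 22, 32, 44]
  queue [9, 45] -> pop 9, enqueue [5], visited so far: [23, 19, 37, 13, 22, 32, 44, 9]
  queue [45, 5] -> pop 45, enqueue [none], visited so far: [23, 19, 37, 13, 22, 32, 44, 9, 45]
  queue [5] -> pop 5, enqueue [4], visited so far: [23, 19, 37, 13, 22, 32, 44, 9, 45, 5]
  queue [4] -> pop 4, enqueue [none], visited so far: [23, 19, 37, 13, 22, 32, 44, 9, 45, 5, 4]
Result: [23, 19, 37, 13, 22, 32, 44, 9, 45, 5, 4]


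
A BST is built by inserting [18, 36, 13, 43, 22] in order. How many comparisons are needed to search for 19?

Search path for 19: 18 -> 36 -> 22
Found: False
Comparisons: 3


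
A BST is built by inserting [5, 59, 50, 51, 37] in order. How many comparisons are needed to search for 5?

Search path for 5: 5
Found: True
Comparisons: 1


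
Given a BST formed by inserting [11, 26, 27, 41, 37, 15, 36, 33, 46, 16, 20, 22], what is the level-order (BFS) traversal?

Tree insertion order: [11, 26, 27, 41, 37, 15, 36, 33, 46, 16, 20, 22]
Tree (level-order array): [11, None, 26, 15, 27, None, 16, None, 41, None, 20, 37, 46, None, 22, 36, None, None, None, None, None, 33]
BFS from the root, enqueuing left then right child of each popped node:
  queue [11] -> pop 11, enqueue [26], visited so far: [11]
  queue [26] -> pop 26, enqueue [15, 27], visited so far: [11, 26]
  queue [15, 27] -> pop 15, enqueue [16], visited so far: [11, 26, 15]
  queue [27, 16] -> pop 27, enqueue [41], visited so far: [11, 26, 15, 27]
  queue [16, 41] -> pop 16, enqueue [20], visited so far: [11, 26, 15, 27, 16]
  queue [41, 20] -> pop 41, enqueue [37, 46], visited so far: [11, 26, 15, 27, 16, 41]
  queue [20, 37, 46] -> pop 20, enqueue [22], visited so far: [11, 26, 15, 27, 16, 41, 20]
  queue [37, 46, 22] -> pop 37, enqueue [36], visited so far: [11, 26, 15, 27, 16, 41, 20, 37]
  queue [46, 22, 36] -> pop 46, enqueue [none], visited so far: [11, 26, 15, 27, 16, 41, 20, 37, 46]
  queue [22, 36] -> pop 22, enqueue [none], visited so far: [11, 26, 15, 27, 16, 41, 20, 37, 46, 22]
  queue [36] -> pop 36, enqueue [33], visited so far: [11, 26, 15, 27, 16, 41, 20, 37, 46, 22, 36]
  queue [33] -> pop 33, enqueue [none], visited so far: [11, 26, 15, 27, 16, 41, 20, 37, 46, 22, 36, 33]
Result: [11, 26, 15, 27, 16, 41, 20, 37, 46, 22, 36, 33]


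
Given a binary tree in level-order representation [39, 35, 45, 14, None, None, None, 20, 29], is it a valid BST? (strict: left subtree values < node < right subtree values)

Level-order array: [39, 35, 45, 14, None, None, None, 20, 29]
Validate using subtree bounds (lo, hi): at each node, require lo < value < hi,
then recurse left with hi=value and right with lo=value.
Preorder trace (stopping at first violation):
  at node 39 with bounds (-inf, +inf): OK
  at node 35 with bounds (-inf, 39): OK
  at node 14 with bounds (-inf, 35): OK
  at node 20 with bounds (-inf, 14): VIOLATION
Node 20 violates its bound: not (-inf < 20 < 14).
Result: Not a valid BST


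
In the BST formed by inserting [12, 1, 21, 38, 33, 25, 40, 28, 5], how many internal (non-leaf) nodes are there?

Tree built from: [12, 1, 21, 38, 33, 25, 40, 28, 5]
Tree (level-order array): [12, 1, 21, None, 5, None, 38, None, None, 33, 40, 25, None, None, None, None, 28]
Rule: An internal node has at least one child.
Per-node child counts:
  node 12: 2 child(ren)
  node 1: 1 child(ren)
  node 5: 0 child(ren)
  node 21: 1 child(ren)
  node 38: 2 child(ren)
  node 33: 1 child(ren)
  node 25: 1 child(ren)
  node 28: 0 child(ren)
  node 40: 0 child(ren)
Matching nodes: [12, 1, 21, 38, 33, 25]
Count of internal (non-leaf) nodes: 6


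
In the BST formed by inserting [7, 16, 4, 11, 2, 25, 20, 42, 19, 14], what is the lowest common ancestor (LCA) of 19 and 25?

Tree insertion order: [7, 16, 4, 11, 2, 25, 20, 42, 19, 14]
Tree (level-order array): [7, 4, 16, 2, None, 11, 25, None, None, None, 14, 20, 42, None, None, 19]
In a BST, the LCA of p=19, q=25 is the first node v on the
root-to-leaf path with p <= v <= q (go left if both < v, right if both > v).
Walk from root:
  at 7: both 19 and 25 > 7, go right
  at 16: both 19 and 25 > 16, go right
  at 25: 19 <= 25 <= 25, this is the LCA
LCA = 25


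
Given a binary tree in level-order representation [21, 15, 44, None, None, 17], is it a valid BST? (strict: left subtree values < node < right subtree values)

Level-order array: [21, 15, 44, None, None, 17]
Validate using subtree bounds (lo, hi): at each node, require lo < value < hi,
then recurse left with hi=value and right with lo=value.
Preorder trace (stopping at first violation):
  at node 21 with bounds (-inf, +inf): OK
  at node 15 with bounds (-inf, 21): OK
  at node 44 with bounds (21, +inf): OK
  at node 17 with bounds (21, 44): VIOLATION
Node 17 violates its bound: not (21 < 17 < 44).
Result: Not a valid BST


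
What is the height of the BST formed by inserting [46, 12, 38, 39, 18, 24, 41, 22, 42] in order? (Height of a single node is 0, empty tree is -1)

Insertion order: [46, 12, 38, 39, 18, 24, 41, 22, 42]
Tree (level-order array): [46, 12, None, None, 38, 18, 39, None, 24, None, 41, 22, None, None, 42]
Compute height bottom-up (empty subtree = -1):
  height(22) = 1 + max(-1, -1) = 0
  height(24) = 1 + max(0, -1) = 1
  height(18) = 1 + max(-1, 1) = 2
  height(42) = 1 + max(-1, -1) = 0
  height(41) = 1 + max(-1, 0) = 1
  height(39) = 1 + max(-1, 1) = 2
  height(38) = 1 + max(2, 2) = 3
  height(12) = 1 + max(-1, 3) = 4
  height(46) = 1 + max(4, -1) = 5
Height = 5


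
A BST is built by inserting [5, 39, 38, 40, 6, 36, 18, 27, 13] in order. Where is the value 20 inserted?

Starting tree (level order): [5, None, 39, 38, 40, 6, None, None, None, None, 36, 18, None, 13, 27]
Insertion path: 5 -> 39 -> 38 -> 6 -> 36 -> 18 -> 27
Result: insert 20 as left child of 27
Final tree (level order): [5, None, 39, 38, 40, 6, None, None, None, None, 36, 18, None, 13, 27, None, None, 20]


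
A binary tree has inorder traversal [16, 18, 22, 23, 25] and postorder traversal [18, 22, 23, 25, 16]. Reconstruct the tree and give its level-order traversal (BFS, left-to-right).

Inorder:   [16, 18, 22, 23, 25]
Postorder: [18, 22, 23, 25, 16]
Algorithm: postorder visits root last, so walk postorder right-to-left;
each value is the root of the current inorder slice — split it at that
value, recurse on the right subtree first, then the left.
Recursive splits:
  root=16; inorder splits into left=[], right=[18, 22, 23, 25]
  root=25; inorder splits into left=[18, 22, 23], right=[]
  root=23; inorder splits into left=[18, 22], right=[]
  root=22; inorder splits into left=[18], right=[]
  root=18; inorder splits into left=[], right=[]
Reconstructed level-order: [16, 25, 23, 22, 18]


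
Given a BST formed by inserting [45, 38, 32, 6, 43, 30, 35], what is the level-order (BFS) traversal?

Tree insertion order: [45, 38, 32, 6, 43, 30, 35]
Tree (level-order array): [45, 38, None, 32, 43, 6, 35, None, None, None, 30]
BFS from the root, enqueuing left then right child of each popped node:
  queue [45] -> pop 45, enqueue [38], visited so far: [45]
  queue [38] -> pop 38, enqueue [32, 43], visited so far: [45, 38]
  queue [32, 43] -> pop 32, enqueue [6, 35], visited so far: [45, 38, 32]
  queue [43, 6, 35] -> pop 43, enqueue [none], visited so far: [45, 38, 32, 43]
  queue [6, 35] -> pop 6, enqueue [30], visited so far: [45, 38, 32, 43, 6]
  queue [35, 30] -> pop 35, enqueue [none], visited so far: [45, 38, 32, 43, 6, 35]
  queue [30] -> pop 30, enqueue [none], visited so far: [45, 38, 32, 43, 6, 35, 30]
Result: [45, 38, 32, 43, 6, 35, 30]


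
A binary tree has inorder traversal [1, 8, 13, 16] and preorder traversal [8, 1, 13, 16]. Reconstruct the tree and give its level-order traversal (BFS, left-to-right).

Inorder:  [1, 8, 13, 16]
Preorder: [8, 1, 13, 16]
Algorithm: preorder visits root first, so consume preorder in order;
for each root, split the current inorder slice at that value into
left-subtree inorder and right-subtree inorder, then recurse.
Recursive splits:
  root=8; inorder splits into left=[1], right=[13, 16]
  root=1; inorder splits into left=[], right=[]
  root=13; inorder splits into left=[], right=[16]
  root=16; inorder splits into left=[], right=[]
Reconstructed level-order: [8, 1, 13, 16]


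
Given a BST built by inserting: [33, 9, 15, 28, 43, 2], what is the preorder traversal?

Tree insertion order: [33, 9, 15, 28, 43, 2]
Tree (level-order array): [33, 9, 43, 2, 15, None, None, None, None, None, 28]
Preorder traversal: [33, 9, 2, 15, 28, 43]


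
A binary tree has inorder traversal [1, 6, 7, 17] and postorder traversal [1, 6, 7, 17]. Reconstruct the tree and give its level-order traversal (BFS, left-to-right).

Inorder:   [1, 6, 7, 17]
Postorder: [1, 6, 7, 17]
Algorithm: postorder visits root last, so walk postorder right-to-left;
each value is the root of the current inorder slice — split it at that
value, recurse on the right subtree first, then the left.
Recursive splits:
  root=17; inorder splits into left=[1, 6, 7], right=[]
  root=7; inorder splits into left=[1, 6], right=[]
  root=6; inorder splits into left=[1], right=[]
  root=1; inorder splits into left=[], right=[]
Reconstructed level-order: [17, 7, 6, 1]


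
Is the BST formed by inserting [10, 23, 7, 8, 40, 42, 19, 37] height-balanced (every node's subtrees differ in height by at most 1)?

Tree (level-order array): [10, 7, 23, None, 8, 19, 40, None, None, None, None, 37, 42]
Definition: a tree is height-balanced if, at every node, |h(left) - h(right)| <= 1 (empty subtree has height -1).
Bottom-up per-node check:
  node 8: h_left=-1, h_right=-1, diff=0 [OK], height=0
  node 7: h_left=-1, h_right=0, diff=1 [OK], height=1
  node 19: h_left=-1, h_right=-1, diff=0 [OK], height=0
  node 37: h_left=-1, h_right=-1, diff=0 [OK], height=0
  node 42: h_left=-1, h_right=-1, diff=0 [OK], height=0
  node 40: h_left=0, h_right=0, diff=0 [OK], height=1
  node 23: h_left=0, h_right=1, diff=1 [OK], height=2
  node 10: h_left=1, h_right=2, diff=1 [OK], height=3
All nodes satisfy the balance condition.
Result: Balanced


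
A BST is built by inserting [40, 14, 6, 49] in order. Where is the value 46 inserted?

Starting tree (level order): [40, 14, 49, 6]
Insertion path: 40 -> 49
Result: insert 46 as left child of 49
Final tree (level order): [40, 14, 49, 6, None, 46]


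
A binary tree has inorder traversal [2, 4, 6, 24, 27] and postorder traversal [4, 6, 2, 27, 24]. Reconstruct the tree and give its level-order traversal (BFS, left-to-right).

Inorder:   [2, 4, 6, 24, 27]
Postorder: [4, 6, 2, 27, 24]
Algorithm: postorder visits root last, so walk postorder right-to-left;
each value is the root of the current inorder slice — split it at that
value, recurse on the right subtree first, then the left.
Recursive splits:
  root=24; inorder splits into left=[2, 4, 6], right=[27]
  root=27; inorder splits into left=[], right=[]
  root=2; inorder splits into left=[], right=[4, 6]
  root=6; inorder splits into left=[4], right=[]
  root=4; inorder splits into left=[], right=[]
Reconstructed level-order: [24, 2, 27, 6, 4]


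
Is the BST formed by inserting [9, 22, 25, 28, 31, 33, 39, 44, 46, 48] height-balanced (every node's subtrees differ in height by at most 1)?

Tree (level-order array): [9, None, 22, None, 25, None, 28, None, 31, None, 33, None, 39, None, 44, None, 46, None, 48]
Definition: a tree is height-balanced if, at every node, |h(left) - h(right)| <= 1 (empty subtree has height -1).
Bottom-up per-node check:
  node 48: h_left=-1, h_right=-1, diff=0 [OK], height=0
  node 46: h_left=-1, h_right=0, diff=1 [OK], height=1
  node 44: h_left=-1, h_right=1, diff=2 [FAIL (|-1-1|=2 > 1)], height=2
  node 39: h_left=-1, h_right=2, diff=3 [FAIL (|-1-2|=3 > 1)], height=3
  node 33: h_left=-1, h_right=3, diff=4 [FAIL (|-1-3|=4 > 1)], height=4
  node 31: h_left=-1, h_right=4, diff=5 [FAIL (|-1-4|=5 > 1)], height=5
  node 28: h_left=-1, h_right=5, diff=6 [FAIL (|-1-5|=6 > 1)], height=6
  node 25: h_left=-1, h_right=6, diff=7 [FAIL (|-1-6|=7 > 1)], height=7
  node 22: h_left=-1, h_right=7, diff=8 [FAIL (|-1-7|=8 > 1)], height=8
  node 9: h_left=-1, h_right=8, diff=9 [FAIL (|-1-8|=9 > 1)], height=9
Node 44 violates the condition: |-1 - 1| = 2 > 1.
Result: Not balanced


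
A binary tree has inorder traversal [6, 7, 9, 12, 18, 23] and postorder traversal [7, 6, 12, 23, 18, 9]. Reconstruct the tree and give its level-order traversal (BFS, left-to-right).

Inorder:   [6, 7, 9, 12, 18, 23]
Postorder: [7, 6, 12, 23, 18, 9]
Algorithm: postorder visits root last, so walk postorder right-to-left;
each value is the root of the current inorder slice — split it at that
value, recurse on the right subtree first, then the left.
Recursive splits:
  root=9; inorder splits into left=[6, 7], right=[12, 18, 23]
  root=18; inorder splits into left=[12], right=[23]
  root=23; inorder splits into left=[], right=[]
  root=12; inorder splits into left=[], right=[]
  root=6; inorder splits into left=[], right=[7]
  root=7; inorder splits into left=[], right=[]
Reconstructed level-order: [9, 6, 18, 7, 12, 23]


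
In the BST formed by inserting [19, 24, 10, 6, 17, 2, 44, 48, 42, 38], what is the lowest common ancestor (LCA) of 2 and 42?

Tree insertion order: [19, 24, 10, 6, 17, 2, 44, 48, 42, 38]
Tree (level-order array): [19, 10, 24, 6, 17, None, 44, 2, None, None, None, 42, 48, None, None, 38]
In a BST, the LCA of p=2, q=42 is the first node v on the
root-to-leaf path with p <= v <= q (go left if both < v, right if both > v).
Walk from root:
  at 19: 2 <= 19 <= 42, this is the LCA
LCA = 19


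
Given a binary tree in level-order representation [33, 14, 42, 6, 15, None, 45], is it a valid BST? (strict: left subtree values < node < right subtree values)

Level-order array: [33, 14, 42, 6, 15, None, 45]
Validate using subtree bounds (lo, hi): at each node, require lo < value < hi,
then recurse left with hi=value and right with lo=value.
Preorder trace (stopping at first violation):
  at node 33 with bounds (-inf, +inf): OK
  at node 14 with bounds (-inf, 33): OK
  at node 6 with bounds (-inf, 14): OK
  at node 15 with bounds (14, 33): OK
  at node 42 with bounds (33, +inf): OK
  at node 45 with bounds (42, +inf): OK
No violation found at any node.
Result: Valid BST


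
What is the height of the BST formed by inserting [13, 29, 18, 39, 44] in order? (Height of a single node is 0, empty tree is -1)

Insertion order: [13, 29, 18, 39, 44]
Tree (level-order array): [13, None, 29, 18, 39, None, None, None, 44]
Compute height bottom-up (empty subtree = -1):
  height(18) = 1 + max(-1, -1) = 0
  height(44) = 1 + max(-1, -1) = 0
  height(39) = 1 + max(-1, 0) = 1
  height(29) = 1 + max(0, 1) = 2
  height(13) = 1 + max(-1, 2) = 3
Height = 3


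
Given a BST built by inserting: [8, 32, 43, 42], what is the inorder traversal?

Tree insertion order: [8, 32, 43, 42]
Tree (level-order array): [8, None, 32, None, 43, 42]
Inorder traversal: [8, 32, 42, 43]


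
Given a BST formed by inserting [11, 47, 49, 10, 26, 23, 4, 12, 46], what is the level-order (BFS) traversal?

Tree insertion order: [11, 47, 49, 10, 26, 23, 4, 12, 46]
Tree (level-order array): [11, 10, 47, 4, None, 26, 49, None, None, 23, 46, None, None, 12]
BFS from the root, enqueuing left then right child of each popped node:
  queue [11] -> pop 11, enqueue [10, 47], visited so far: [11]
  queue [10, 47] -> pop 10, enqueue [4], visited so far: [11, 10]
  queue [47, 4] -> pop 47, enqueue [26, 49], visited so far: [11, 10, 47]
  queue [4, 26, 49] -> pop 4, enqueue [none], visited so far: [11, 10, 47, 4]
  queue [26, 49] -> pop 26, enqueue [23, 46], visited so far: [11, 10, 47, 4, 26]
  queue [49, 23, 46] -> pop 49, enqueue [none], visited so far: [11, 10, 47, 4, 26, 49]
  queue [23, 46] -> pop 23, enqueue [12], visited so far: [11, 10, 47, 4, 26, 49, 23]
  queue [46, 12] -> pop 46, enqueue [none], visited so far: [11, 10, 47, 4, 26, 49, 23, 46]
  queue [12] -> pop 12, enqueue [none], visited so far: [11, 10, 47, 4, 26, 49, 23, 46, 12]
Result: [11, 10, 47, 4, 26, 49, 23, 46, 12]


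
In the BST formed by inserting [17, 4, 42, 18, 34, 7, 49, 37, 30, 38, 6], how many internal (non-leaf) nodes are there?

Tree built from: [17, 4, 42, 18, 34, 7, 49, 37, 30, 38, 6]
Tree (level-order array): [17, 4, 42, None, 7, 18, 49, 6, None, None, 34, None, None, None, None, 30, 37, None, None, None, 38]
Rule: An internal node has at least one child.
Per-node child counts:
  node 17: 2 child(ren)
  node 4: 1 child(ren)
  node 7: 1 child(ren)
  node 6: 0 child(ren)
  node 42: 2 child(ren)
  node 18: 1 child(ren)
  node 34: 2 child(ren)
  node 30: 0 child(ren)
  node 37: 1 child(ren)
  node 38: 0 child(ren)
  node 49: 0 child(ren)
Matching nodes: [17, 4, 7, 42, 18, 34, 37]
Count of internal (non-leaf) nodes: 7


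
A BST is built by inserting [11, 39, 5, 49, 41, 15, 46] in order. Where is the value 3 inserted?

Starting tree (level order): [11, 5, 39, None, None, 15, 49, None, None, 41, None, None, 46]
Insertion path: 11 -> 5
Result: insert 3 as left child of 5
Final tree (level order): [11, 5, 39, 3, None, 15, 49, None, None, None, None, 41, None, None, 46]


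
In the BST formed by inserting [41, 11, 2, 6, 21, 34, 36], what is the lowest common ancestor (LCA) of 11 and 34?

Tree insertion order: [41, 11, 2, 6, 21, 34, 36]
Tree (level-order array): [41, 11, None, 2, 21, None, 6, None, 34, None, None, None, 36]
In a BST, the LCA of p=11, q=34 is the first node v on the
root-to-leaf path with p <= v <= q (go left if both < v, right if both > v).
Walk from root:
  at 41: both 11 and 34 < 41, go left
  at 11: 11 <= 11 <= 34, this is the LCA
LCA = 11


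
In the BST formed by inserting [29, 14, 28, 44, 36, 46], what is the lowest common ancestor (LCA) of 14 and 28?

Tree insertion order: [29, 14, 28, 44, 36, 46]
Tree (level-order array): [29, 14, 44, None, 28, 36, 46]
In a BST, the LCA of p=14, q=28 is the first node v on the
root-to-leaf path with p <= v <= q (go left if both < v, right if both > v).
Walk from root:
  at 29: both 14 and 28 < 29, go left
  at 14: 14 <= 14 <= 28, this is the LCA
LCA = 14


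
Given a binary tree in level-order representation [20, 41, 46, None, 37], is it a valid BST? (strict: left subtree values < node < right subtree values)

Level-order array: [20, 41, 46, None, 37]
Validate using subtree bounds (lo, hi): at each node, require lo < value < hi,
then recurse left with hi=value and right with lo=value.
Preorder trace (stopping at first violation):
  at node 20 with bounds (-inf, +inf): OK
  at node 41 with bounds (-inf, 20): VIOLATION
Node 41 violates its bound: not (-inf < 41 < 20).
Result: Not a valid BST


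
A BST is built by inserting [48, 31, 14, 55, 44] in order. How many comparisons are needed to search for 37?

Search path for 37: 48 -> 31 -> 44
Found: False
Comparisons: 3


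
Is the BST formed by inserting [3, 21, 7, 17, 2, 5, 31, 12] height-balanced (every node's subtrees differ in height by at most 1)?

Tree (level-order array): [3, 2, 21, None, None, 7, 31, 5, 17, None, None, None, None, 12]
Definition: a tree is height-balanced if, at every node, |h(left) - h(right)| <= 1 (empty subtree has height -1).
Bottom-up per-node check:
  node 2: h_left=-1, h_right=-1, diff=0 [OK], height=0
  node 5: h_left=-1, h_right=-1, diff=0 [OK], height=0
  node 12: h_left=-1, h_right=-1, diff=0 [OK], height=0
  node 17: h_left=0, h_right=-1, diff=1 [OK], height=1
  node 7: h_left=0, h_right=1, diff=1 [OK], height=2
  node 31: h_left=-1, h_right=-1, diff=0 [OK], height=0
  node 21: h_left=2, h_right=0, diff=2 [FAIL (|2-0|=2 > 1)], height=3
  node 3: h_left=0, h_right=3, diff=3 [FAIL (|0-3|=3 > 1)], height=4
Node 21 violates the condition: |2 - 0| = 2 > 1.
Result: Not balanced


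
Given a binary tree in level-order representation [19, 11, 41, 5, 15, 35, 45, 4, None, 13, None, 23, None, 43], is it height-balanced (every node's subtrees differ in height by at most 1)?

Tree (level-order array): [19, 11, 41, 5, 15, 35, 45, 4, None, 13, None, 23, None, 43]
Definition: a tree is height-balanced if, at every node, |h(left) - h(right)| <= 1 (empty subtree has height -1).
Bottom-up per-node check:
  node 4: h_left=-1, h_right=-1, diff=0 [OK], height=0
  node 5: h_left=0, h_right=-1, diff=1 [OK], height=1
  node 13: h_left=-1, h_right=-1, diff=0 [OK], height=0
  node 15: h_left=0, h_right=-1, diff=1 [OK], height=1
  node 11: h_left=1, h_right=1, diff=0 [OK], height=2
  node 23: h_left=-1, h_right=-1, diff=0 [OK], height=0
  node 35: h_left=0, h_right=-1, diff=1 [OK], height=1
  node 43: h_left=-1, h_right=-1, diff=0 [OK], height=0
  node 45: h_left=0, h_right=-1, diff=1 [OK], height=1
  node 41: h_left=1, h_right=1, diff=0 [OK], height=2
  node 19: h_left=2, h_right=2, diff=0 [OK], height=3
All nodes satisfy the balance condition.
Result: Balanced


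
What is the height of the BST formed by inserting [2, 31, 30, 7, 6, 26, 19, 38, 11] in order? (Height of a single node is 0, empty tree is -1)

Insertion order: [2, 31, 30, 7, 6, 26, 19, 38, 11]
Tree (level-order array): [2, None, 31, 30, 38, 7, None, None, None, 6, 26, None, None, 19, None, 11]
Compute height bottom-up (empty subtree = -1):
  height(6) = 1 + max(-1, -1) = 0
  height(11) = 1 + max(-1, -1) = 0
  height(19) = 1 + max(0, -1) = 1
  height(26) = 1 + max(1, -1) = 2
  height(7) = 1 + max(0, 2) = 3
  height(30) = 1 + max(3, -1) = 4
  height(38) = 1 + max(-1, -1) = 0
  height(31) = 1 + max(4, 0) = 5
  height(2) = 1 + max(-1, 5) = 6
Height = 6


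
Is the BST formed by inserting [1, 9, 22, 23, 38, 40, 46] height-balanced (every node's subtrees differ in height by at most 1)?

Tree (level-order array): [1, None, 9, None, 22, None, 23, None, 38, None, 40, None, 46]
Definition: a tree is height-balanced if, at every node, |h(left) - h(right)| <= 1 (empty subtree has height -1).
Bottom-up per-node check:
  node 46: h_left=-1, h_right=-1, diff=0 [OK], height=0
  node 40: h_left=-1, h_right=0, diff=1 [OK], height=1
  node 38: h_left=-1, h_right=1, diff=2 [FAIL (|-1-1|=2 > 1)], height=2
  node 23: h_left=-1, h_right=2, diff=3 [FAIL (|-1-2|=3 > 1)], height=3
  node 22: h_left=-1, h_right=3, diff=4 [FAIL (|-1-3|=4 > 1)], height=4
  node 9: h_left=-1, h_right=4, diff=5 [FAIL (|-1-4|=5 > 1)], height=5
  node 1: h_left=-1, h_right=5, diff=6 [FAIL (|-1-5|=6 > 1)], height=6
Node 38 violates the condition: |-1 - 1| = 2 > 1.
Result: Not balanced


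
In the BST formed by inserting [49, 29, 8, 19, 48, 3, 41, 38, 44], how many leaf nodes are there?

Tree built from: [49, 29, 8, 19, 48, 3, 41, 38, 44]
Tree (level-order array): [49, 29, None, 8, 48, 3, 19, 41, None, None, None, None, None, 38, 44]
Rule: A leaf has 0 children.
Per-node child counts:
  node 49: 1 child(ren)
  node 29: 2 child(ren)
  node 8: 2 child(ren)
  node 3: 0 child(ren)
  node 19: 0 child(ren)
  node 48: 1 child(ren)
  node 41: 2 child(ren)
  node 38: 0 child(ren)
  node 44: 0 child(ren)
Matching nodes: [3, 19, 38, 44]
Count of leaf nodes: 4


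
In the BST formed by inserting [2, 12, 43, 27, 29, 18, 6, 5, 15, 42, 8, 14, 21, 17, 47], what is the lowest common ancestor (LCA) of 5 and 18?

Tree insertion order: [2, 12, 43, 27, 29, 18, 6, 5, 15, 42, 8, 14, 21, 17, 47]
Tree (level-order array): [2, None, 12, 6, 43, 5, 8, 27, 47, None, None, None, None, 18, 29, None, None, 15, 21, None, 42, 14, 17]
In a BST, the LCA of p=5, q=18 is the first node v on the
root-to-leaf path with p <= v <= q (go left if both < v, right if both > v).
Walk from root:
  at 2: both 5 and 18 > 2, go right
  at 12: 5 <= 12 <= 18, this is the LCA
LCA = 12


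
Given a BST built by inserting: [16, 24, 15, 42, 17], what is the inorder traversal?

Tree insertion order: [16, 24, 15, 42, 17]
Tree (level-order array): [16, 15, 24, None, None, 17, 42]
Inorder traversal: [15, 16, 17, 24, 42]


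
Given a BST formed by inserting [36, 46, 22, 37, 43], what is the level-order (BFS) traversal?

Tree insertion order: [36, 46, 22, 37, 43]
Tree (level-order array): [36, 22, 46, None, None, 37, None, None, 43]
BFS from the root, enqueuing left then right child of each popped node:
  queue [36] -> pop 36, enqueue [22, 46], visited so far: [36]
  queue [22, 46] -> pop 22, enqueue [none], visited so far: [36, 22]
  queue [46] -> pop 46, enqueue [37], visited so far: [36, 22, 46]
  queue [37] -> pop 37, enqueue [43], visited so far: [36, 22, 46, 37]
  queue [43] -> pop 43, enqueue [none], visited so far: [36, 22, 46, 37, 43]
Result: [36, 22, 46, 37, 43]


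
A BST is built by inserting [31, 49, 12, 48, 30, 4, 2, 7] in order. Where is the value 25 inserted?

Starting tree (level order): [31, 12, 49, 4, 30, 48, None, 2, 7]
Insertion path: 31 -> 12 -> 30
Result: insert 25 as left child of 30
Final tree (level order): [31, 12, 49, 4, 30, 48, None, 2, 7, 25]


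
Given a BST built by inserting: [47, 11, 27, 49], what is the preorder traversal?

Tree insertion order: [47, 11, 27, 49]
Tree (level-order array): [47, 11, 49, None, 27]
Preorder traversal: [47, 11, 27, 49]


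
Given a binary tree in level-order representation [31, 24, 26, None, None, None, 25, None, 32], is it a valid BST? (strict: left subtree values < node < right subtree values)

Level-order array: [31, 24, 26, None, None, None, 25, None, 32]
Validate using subtree bounds (lo, hi): at each node, require lo < value < hi,
then recurse left with hi=value and right with lo=value.
Preorder trace (stopping at first violation):
  at node 31 with bounds (-inf, +inf): OK
  at node 24 with bounds (-inf, 31): OK
  at node 26 with bounds (31, +inf): VIOLATION
Node 26 violates its bound: not (31 < 26 < +inf).
Result: Not a valid BST


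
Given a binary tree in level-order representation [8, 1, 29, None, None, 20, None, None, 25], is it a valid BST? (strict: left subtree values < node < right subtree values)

Level-order array: [8, 1, 29, None, None, 20, None, None, 25]
Validate using subtree bounds (lo, hi): at each node, require lo < value < hi,
then recurse left with hi=value and right with lo=value.
Preorder trace (stopping at first violation):
  at node 8 with bounds (-inf, +inf): OK
  at node 1 with bounds (-inf, 8): OK
  at node 29 with bounds (8, +inf): OK
  at node 20 with bounds (8, 29): OK
  at node 25 with bounds (20, 29): OK
No violation found at any node.
Result: Valid BST


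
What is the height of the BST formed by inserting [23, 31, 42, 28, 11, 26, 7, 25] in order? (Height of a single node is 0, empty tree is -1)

Insertion order: [23, 31, 42, 28, 11, 26, 7, 25]
Tree (level-order array): [23, 11, 31, 7, None, 28, 42, None, None, 26, None, None, None, 25]
Compute height bottom-up (empty subtree = -1):
  height(7) = 1 + max(-1, -1) = 0
  height(11) = 1 + max(0, -1) = 1
  height(25) = 1 + max(-1, -1) = 0
  height(26) = 1 + max(0, -1) = 1
  height(28) = 1 + max(1, -1) = 2
  height(42) = 1 + max(-1, -1) = 0
  height(31) = 1 + max(2, 0) = 3
  height(23) = 1 + max(1, 3) = 4
Height = 4


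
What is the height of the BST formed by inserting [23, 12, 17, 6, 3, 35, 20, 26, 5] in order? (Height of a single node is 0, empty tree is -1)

Insertion order: [23, 12, 17, 6, 3, 35, 20, 26, 5]
Tree (level-order array): [23, 12, 35, 6, 17, 26, None, 3, None, None, 20, None, None, None, 5]
Compute height bottom-up (empty subtree = -1):
  height(5) = 1 + max(-1, -1) = 0
  height(3) = 1 + max(-1, 0) = 1
  height(6) = 1 + max(1, -1) = 2
  height(20) = 1 + max(-1, -1) = 0
  height(17) = 1 + max(-1, 0) = 1
  height(12) = 1 + max(2, 1) = 3
  height(26) = 1 + max(-1, -1) = 0
  height(35) = 1 + max(0, -1) = 1
  height(23) = 1 + max(3, 1) = 4
Height = 4


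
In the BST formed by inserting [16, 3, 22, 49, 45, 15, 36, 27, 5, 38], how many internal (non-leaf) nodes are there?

Tree built from: [16, 3, 22, 49, 45, 15, 36, 27, 5, 38]
Tree (level-order array): [16, 3, 22, None, 15, None, 49, 5, None, 45, None, None, None, 36, None, 27, 38]
Rule: An internal node has at least one child.
Per-node child counts:
  node 16: 2 child(ren)
  node 3: 1 child(ren)
  node 15: 1 child(ren)
  node 5: 0 child(ren)
  node 22: 1 child(ren)
  node 49: 1 child(ren)
  node 45: 1 child(ren)
  node 36: 2 child(ren)
  node 27: 0 child(ren)
  node 38: 0 child(ren)
Matching nodes: [16, 3, 15, 22, 49, 45, 36]
Count of internal (non-leaf) nodes: 7


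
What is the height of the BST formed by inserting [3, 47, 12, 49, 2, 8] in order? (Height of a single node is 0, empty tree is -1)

Insertion order: [3, 47, 12, 49, 2, 8]
Tree (level-order array): [3, 2, 47, None, None, 12, 49, 8]
Compute height bottom-up (empty subtree = -1):
  height(2) = 1 + max(-1, -1) = 0
  height(8) = 1 + max(-1, -1) = 0
  height(12) = 1 + max(0, -1) = 1
  height(49) = 1 + max(-1, -1) = 0
  height(47) = 1 + max(1, 0) = 2
  height(3) = 1 + max(0, 2) = 3
Height = 3


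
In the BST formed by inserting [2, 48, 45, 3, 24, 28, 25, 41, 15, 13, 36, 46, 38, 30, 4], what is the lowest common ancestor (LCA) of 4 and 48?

Tree insertion order: [2, 48, 45, 3, 24, 28, 25, 41, 15, 13, 36, 46, 38, 30, 4]
Tree (level-order array): [2, None, 48, 45, None, 3, 46, None, 24, None, None, 15, 28, 13, None, 25, 41, 4, None, None, None, 36, None, None, None, 30, 38]
In a BST, the LCA of p=4, q=48 is the first node v on the
root-to-leaf path with p <= v <= q (go left if both < v, right if both > v).
Walk from root:
  at 2: both 4 and 48 > 2, go right
  at 48: 4 <= 48 <= 48, this is the LCA
LCA = 48


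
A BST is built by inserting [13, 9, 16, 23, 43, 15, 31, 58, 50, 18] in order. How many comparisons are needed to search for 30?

Search path for 30: 13 -> 16 -> 23 -> 43 -> 31
Found: False
Comparisons: 5


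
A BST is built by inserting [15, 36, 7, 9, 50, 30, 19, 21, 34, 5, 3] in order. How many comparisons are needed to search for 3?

Search path for 3: 15 -> 7 -> 5 -> 3
Found: True
Comparisons: 4


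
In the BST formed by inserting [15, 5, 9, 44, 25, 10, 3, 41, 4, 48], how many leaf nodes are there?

Tree built from: [15, 5, 9, 44, 25, 10, 3, 41, 4, 48]
Tree (level-order array): [15, 5, 44, 3, 9, 25, 48, None, 4, None, 10, None, 41]
Rule: A leaf has 0 children.
Per-node child counts:
  node 15: 2 child(ren)
  node 5: 2 child(ren)
  node 3: 1 child(ren)
  node 4: 0 child(ren)
  node 9: 1 child(ren)
  node 10: 0 child(ren)
  node 44: 2 child(ren)
  node 25: 1 child(ren)
  node 41: 0 child(ren)
  node 48: 0 child(ren)
Matching nodes: [4, 10, 41, 48]
Count of leaf nodes: 4


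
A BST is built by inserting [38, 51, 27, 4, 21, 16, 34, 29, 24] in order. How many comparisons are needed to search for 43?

Search path for 43: 38 -> 51
Found: False
Comparisons: 2


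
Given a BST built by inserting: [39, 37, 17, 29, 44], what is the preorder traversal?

Tree insertion order: [39, 37, 17, 29, 44]
Tree (level-order array): [39, 37, 44, 17, None, None, None, None, 29]
Preorder traversal: [39, 37, 17, 29, 44]


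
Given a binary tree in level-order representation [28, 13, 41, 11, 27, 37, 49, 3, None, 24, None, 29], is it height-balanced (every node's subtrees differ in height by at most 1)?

Tree (level-order array): [28, 13, 41, 11, 27, 37, 49, 3, None, 24, None, 29]
Definition: a tree is height-balanced if, at every node, |h(left) - h(right)| <= 1 (empty subtree has height -1).
Bottom-up per-node check:
  node 3: h_left=-1, h_right=-1, diff=0 [OK], height=0
  node 11: h_left=0, h_right=-1, diff=1 [OK], height=1
  node 24: h_left=-1, h_right=-1, diff=0 [OK], height=0
  node 27: h_left=0, h_right=-1, diff=1 [OK], height=1
  node 13: h_left=1, h_right=1, diff=0 [OK], height=2
  node 29: h_left=-1, h_right=-1, diff=0 [OK], height=0
  node 37: h_left=0, h_right=-1, diff=1 [OK], height=1
  node 49: h_left=-1, h_right=-1, diff=0 [OK], height=0
  node 41: h_left=1, h_right=0, diff=1 [OK], height=2
  node 28: h_left=2, h_right=2, diff=0 [OK], height=3
All nodes satisfy the balance condition.
Result: Balanced


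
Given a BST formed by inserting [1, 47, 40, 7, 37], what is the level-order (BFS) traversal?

Tree insertion order: [1, 47, 40, 7, 37]
Tree (level-order array): [1, None, 47, 40, None, 7, None, None, 37]
BFS from the root, enqueuing left then right child of each popped node:
  queue [1] -> pop 1, enqueue [47], visited so far: [1]
  queue [47] -> pop 47, enqueue [40], visited so far: [1, 47]
  queue [40] -> pop 40, enqueue [7], visited so far: [1, 47, 40]
  queue [7] -> pop 7, enqueue [37], visited so far: [1, 47, 40, 7]
  queue [37] -> pop 37, enqueue [none], visited so far: [1, 47, 40, 7, 37]
Result: [1, 47, 40, 7, 37]


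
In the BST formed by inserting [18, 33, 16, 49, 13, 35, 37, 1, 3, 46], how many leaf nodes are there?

Tree built from: [18, 33, 16, 49, 13, 35, 37, 1, 3, 46]
Tree (level-order array): [18, 16, 33, 13, None, None, 49, 1, None, 35, None, None, 3, None, 37, None, None, None, 46]
Rule: A leaf has 0 children.
Per-node child counts:
  node 18: 2 child(ren)
  node 16: 1 child(ren)
  node 13: 1 child(ren)
  node 1: 1 child(ren)
  node 3: 0 child(ren)
  node 33: 1 child(ren)
  node 49: 1 child(ren)
  node 35: 1 child(ren)
  node 37: 1 child(ren)
  node 46: 0 child(ren)
Matching nodes: [3, 46]
Count of leaf nodes: 2


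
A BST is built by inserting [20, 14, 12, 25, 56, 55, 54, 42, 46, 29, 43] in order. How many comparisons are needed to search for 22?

Search path for 22: 20 -> 25
Found: False
Comparisons: 2


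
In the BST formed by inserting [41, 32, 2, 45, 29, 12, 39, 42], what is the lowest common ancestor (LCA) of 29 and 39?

Tree insertion order: [41, 32, 2, 45, 29, 12, 39, 42]
Tree (level-order array): [41, 32, 45, 2, 39, 42, None, None, 29, None, None, None, None, 12]
In a BST, the LCA of p=29, q=39 is the first node v on the
root-to-leaf path with p <= v <= q (go left if both < v, right if both > v).
Walk from root:
  at 41: both 29 and 39 < 41, go left
  at 32: 29 <= 32 <= 39, this is the LCA
LCA = 32


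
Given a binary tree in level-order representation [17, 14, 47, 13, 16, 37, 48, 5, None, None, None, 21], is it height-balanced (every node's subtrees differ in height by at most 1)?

Tree (level-order array): [17, 14, 47, 13, 16, 37, 48, 5, None, None, None, 21]
Definition: a tree is height-balanced if, at every node, |h(left) - h(right)| <= 1 (empty subtree has height -1).
Bottom-up per-node check:
  node 5: h_left=-1, h_right=-1, diff=0 [OK], height=0
  node 13: h_left=0, h_right=-1, diff=1 [OK], height=1
  node 16: h_left=-1, h_right=-1, diff=0 [OK], height=0
  node 14: h_left=1, h_right=0, diff=1 [OK], height=2
  node 21: h_left=-1, h_right=-1, diff=0 [OK], height=0
  node 37: h_left=0, h_right=-1, diff=1 [OK], height=1
  node 48: h_left=-1, h_right=-1, diff=0 [OK], height=0
  node 47: h_left=1, h_right=0, diff=1 [OK], height=2
  node 17: h_left=2, h_right=2, diff=0 [OK], height=3
All nodes satisfy the balance condition.
Result: Balanced
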